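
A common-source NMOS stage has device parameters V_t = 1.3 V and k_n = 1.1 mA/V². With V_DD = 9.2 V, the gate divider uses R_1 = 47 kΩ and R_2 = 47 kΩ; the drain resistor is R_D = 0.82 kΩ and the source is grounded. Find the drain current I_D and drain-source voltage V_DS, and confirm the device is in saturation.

I_D ≈ 6 mA, V_DS ≈ 4.3 V

V_G = V_DD·R_2/(R_1+R_2) = 9.2×47/94 = 4.6 V. With the source grounded, V_GS = V_G = 4.6 V.
Assume saturation: I_D = (k_n/2)(V_GS − V_t)² = (1.1/2)×(4.6 − 1.3)² = 0.55×3.3² = 5.99 mA.
V_DS = V_DD − I_D·R_D = 9.2 − 5.99×0.82 = 4.29 V.
Saturation requires V_DS ≥ V_GS − V_t = 3.3 V; 4.29 ≥ 3.3 ✓.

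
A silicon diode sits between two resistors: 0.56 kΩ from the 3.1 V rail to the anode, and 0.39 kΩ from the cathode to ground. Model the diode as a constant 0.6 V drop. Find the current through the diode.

The two resistors are in series with the diode, so KVL gives 3.1 = I·0.56 + 0.6 + I·0.39.
I = (3.1 − 0.6) / (0.56 + 0.39) kΩ = 2.5 / 0.95 = 2.63 mA.

I ≈ 2.6 mA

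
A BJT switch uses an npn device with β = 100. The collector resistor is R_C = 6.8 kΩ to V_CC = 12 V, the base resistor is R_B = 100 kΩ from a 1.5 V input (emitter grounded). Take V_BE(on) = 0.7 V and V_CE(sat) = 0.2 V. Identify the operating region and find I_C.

active; I_C ≈ 0.8 mA

Assume active. Base-emitter loop: I_B = (V_BB − V_BE)/R_B = (1.5 − 0.7)/100 = 0.008 mA.
I_C = β·I_B = 100×0.008 = 0.8 mA.
V_CE = V_CC − I_C·R_C = 12 − 0.8×6.8 = 6.56 V > V_CE(sat), so the active-region assumption holds.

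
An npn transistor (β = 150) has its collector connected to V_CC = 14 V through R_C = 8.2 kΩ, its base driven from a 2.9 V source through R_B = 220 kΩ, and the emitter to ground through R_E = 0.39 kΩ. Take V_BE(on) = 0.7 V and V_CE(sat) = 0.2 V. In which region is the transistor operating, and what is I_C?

Assume active. Base-emitter loop: I_B = (V_BB − V_BE)/(R_B + (β+1)R_E) = (2.9 − 0.7)/(220 + 151×0.39) = 0.00789 mA.
I_C = β·I_B = 150×0.00789 = 1.18 mA.
V_CE = V_CC − I_C·R_C − I_E·R_E = 14 − 1.18×8.2 − 1.19×0.39 = 3.83 V > V_CE(sat), so the active-region assumption holds.

active; I_C ≈ 1.2 mA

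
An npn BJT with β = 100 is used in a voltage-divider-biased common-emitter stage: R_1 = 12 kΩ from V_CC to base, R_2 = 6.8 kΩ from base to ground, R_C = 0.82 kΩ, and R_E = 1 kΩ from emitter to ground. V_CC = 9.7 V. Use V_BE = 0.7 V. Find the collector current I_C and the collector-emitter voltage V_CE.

Thevenize the base divider: V_Th = V_CC·R_2/(R_1+R_2) = 9.7×6.8/18.8 = 3.51 V, R_Th = R_1‖R_2 = 4.34 kΩ.
Base-emitter loop: V_Th = I_B·R_Th + V_BE + (β+1)I_B·R_E, so I_B = (3.51 − 0.7) / (4.34 + 101×1) = 0.0267 mA.
I_C = β·I_B = 100×0.0267 = 2.67 mA, and I_E = (β+1)I_B = 2.69 mA.
V_CE = V_CC − I_C·R_C − I_E·R_E = 9.7 − 2.67×0.82 − 2.69×1 = 4.82 V.
V_CE = 4.82 V > 0.2 V confirms active-region operation.

I_C ≈ 2.7 mA, V_CE ≈ 4.8 V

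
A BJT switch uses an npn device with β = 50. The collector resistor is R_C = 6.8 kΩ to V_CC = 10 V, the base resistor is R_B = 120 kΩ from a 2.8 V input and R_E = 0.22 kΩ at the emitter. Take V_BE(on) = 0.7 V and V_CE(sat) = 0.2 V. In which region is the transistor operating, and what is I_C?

active; I_C ≈ 0.8 mA

Assume active. Base-emitter loop: I_B = (V_BB − V_BE)/(R_B + (β+1)R_E) = (2.8 − 0.7)/(120 + 51×0.22) = 0.016 mA.
I_C = β·I_B = 50×0.016 = 0.8 mA.
V_CE = V_CC − I_C·R_C − I_E·R_E = 10 − 0.8×6.8 − 0.816×0.22 = 4.38 V > V_CE(sat), so the active-region assumption holds.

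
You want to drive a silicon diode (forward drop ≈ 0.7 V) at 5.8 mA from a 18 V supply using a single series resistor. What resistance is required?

The resistor drops V_S − V_D = 18 − 0.7 = 17.3 V at 5.8 mA.
R = 17.3 V / 5.8 mA = 2.98 kΩ.

R ≈ 3 kΩ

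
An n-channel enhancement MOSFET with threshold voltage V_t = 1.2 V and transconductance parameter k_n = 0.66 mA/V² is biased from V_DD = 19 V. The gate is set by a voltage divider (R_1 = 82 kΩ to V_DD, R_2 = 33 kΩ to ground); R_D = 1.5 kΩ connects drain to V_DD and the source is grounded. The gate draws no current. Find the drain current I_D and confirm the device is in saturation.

V_G = V_DD·R_2/(R_1+R_2) = 19×33/115 = 5.45 V. With the source grounded, V_GS = V_G = 5.45 V.
Assume saturation: I_D = (k_n/2)(V_GS − V_t)² = (0.66/2)×(5.45 − 1.2)² = 0.33×4.25² = 5.97 mA.
V_DS = V_DD − I_D·R_D = 19 − 5.97×1.5 = 10 V.
Saturation requires V_DS ≥ V_GS − V_t = 4.25 V; 10 ≥ 4.25 ✓.

I_D ≈ 6 mA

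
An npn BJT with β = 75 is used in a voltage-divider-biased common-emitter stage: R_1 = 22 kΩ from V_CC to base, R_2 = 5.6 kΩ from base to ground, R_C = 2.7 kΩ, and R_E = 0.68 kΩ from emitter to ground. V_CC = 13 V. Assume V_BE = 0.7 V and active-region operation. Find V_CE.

V_CE ≈ 4.2 V

Thevenize the base divider: V_Th = V_CC·R_2/(R_1+R_2) = 13×5.6/27.6 = 2.64 V, R_Th = R_1‖R_2 = 4.46 kΩ.
Base-emitter loop: V_Th = I_B·R_Th + V_BE + (β+1)I_B·R_E, so I_B = (2.64 − 0.7) / (4.46 + 76×0.68) = 0.0345 mA.
I_C = β·I_B = 75×0.0345 = 2.59 mA, and I_E = (β+1)I_B = 2.62 mA.
V_CE = V_CC − I_C·R_C − I_E·R_E = 13 − 2.59×2.7 − 2.62×0.68 = 4.23 V.
V_CE = 4.23 V > 0.2 V confirms active-region operation.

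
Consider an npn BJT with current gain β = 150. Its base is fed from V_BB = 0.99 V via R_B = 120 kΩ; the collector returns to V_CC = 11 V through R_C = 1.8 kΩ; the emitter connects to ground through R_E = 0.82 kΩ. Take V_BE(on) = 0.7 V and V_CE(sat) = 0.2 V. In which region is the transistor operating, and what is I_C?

active; I_C ≈ 0.18 mA

Assume active. Base-emitter loop: I_B = (V_BB − V_BE)/(R_B + (β+1)R_E) = (0.99 − 0.7)/(120 + 151×0.82) = 0.00119 mA.
I_C = β·I_B = 150×0.00119 = 0.178 mA.
V_CE = V_CC − I_C·R_C − I_E·R_E = 11 − 0.178×1.8 − 0.18×0.82 = 10.5 V > V_CE(sat), so the active-region assumption holds.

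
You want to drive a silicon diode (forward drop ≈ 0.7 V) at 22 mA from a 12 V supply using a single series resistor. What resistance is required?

R ≈ 0.51 kΩ

The resistor drops V_S − V_D = 12 − 0.7 = 11.3 V at 22 mA.
R = 11.3 V / 22 mA = 0.514 kΩ.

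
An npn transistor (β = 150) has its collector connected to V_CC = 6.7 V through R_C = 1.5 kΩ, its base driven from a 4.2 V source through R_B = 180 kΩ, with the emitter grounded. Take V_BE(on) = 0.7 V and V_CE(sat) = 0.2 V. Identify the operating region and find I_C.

active; I_C ≈ 2.9 mA

Assume active. Base-emitter loop: I_B = (V_BB − V_BE)/R_B = (4.2 − 0.7)/180 = 0.0194 mA.
I_C = β·I_B = 150×0.0194 = 2.92 mA.
V_CE = V_CC − I_C·R_C = 6.7 − 2.92×1.5 = 2.33 V > V_CE(sat), so the active-region assumption holds.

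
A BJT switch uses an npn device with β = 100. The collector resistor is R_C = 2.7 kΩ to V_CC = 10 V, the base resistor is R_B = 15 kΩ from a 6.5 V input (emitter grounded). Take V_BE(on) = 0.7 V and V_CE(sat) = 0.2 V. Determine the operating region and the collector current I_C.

Assume active: I_B = (6.5 − 0.7)/15 = 0.387 mA, giving I_C = β·I_B = 38.7 mA.
But then V_CE = 10 − 38.7×2.7 = -94.4 V < V_CE(sat) = 0.2 V — impossible in the active region.
So the transistor is saturated. With V_CE = 0.2 V, I_C = (V_CC − 0.2)/R_C = 9.8/2.7 = 3.63 mA.
Check: β·I_B = 38.7 mA > I_C = 3.63 mA, confirming saturation.

saturation; I_C ≈ 3.6 mA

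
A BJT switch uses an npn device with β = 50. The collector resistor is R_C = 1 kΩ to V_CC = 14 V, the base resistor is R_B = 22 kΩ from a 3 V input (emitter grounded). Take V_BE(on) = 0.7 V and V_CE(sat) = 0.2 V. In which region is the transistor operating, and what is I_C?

active; I_C ≈ 5.2 mA

Assume active. Base-emitter loop: I_B = (V_BB − V_BE)/R_B = (3 − 0.7)/22 = 0.105 mA.
I_C = β·I_B = 50×0.105 = 5.23 mA.
V_CE = V_CC − I_C·R_C = 14 − 5.23×1 = 8.77 V > V_CE(sat), so the active-region assumption holds.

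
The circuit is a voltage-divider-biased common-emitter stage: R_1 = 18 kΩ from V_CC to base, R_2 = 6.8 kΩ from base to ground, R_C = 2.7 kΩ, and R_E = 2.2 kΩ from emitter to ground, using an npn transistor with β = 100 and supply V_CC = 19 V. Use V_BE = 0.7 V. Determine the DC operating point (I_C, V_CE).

Thevenize the base divider: V_Th = V_CC·R_2/(R_1+R_2) = 19×6.8/24.8 = 5.21 V, R_Th = R_1‖R_2 = 4.94 kΩ.
Base-emitter loop: V_Th = I_B·R_Th + V_BE + (β+1)I_B·R_E, so I_B = (5.21 − 0.7) / (4.94 + 101×2.2) = 0.0199 mA.
I_C = β·I_B = 100×0.0199 = 1.99 mA, and I_E = (β+1)I_B = 2.01 mA.
V_CE = V_CC − I_C·R_C − I_E·R_E = 19 − 1.99×2.7 − 2.01×2.2 = 9.23 V.
V_CE = 9.23 V > 0.2 V confirms active-region operation.

I_C ≈ 2 mA, V_CE ≈ 9.2 V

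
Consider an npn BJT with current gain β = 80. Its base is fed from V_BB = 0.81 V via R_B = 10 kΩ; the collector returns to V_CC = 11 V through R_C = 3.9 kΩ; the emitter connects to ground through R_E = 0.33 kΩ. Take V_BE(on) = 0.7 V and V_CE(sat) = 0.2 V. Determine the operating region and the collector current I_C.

active; I_C ≈ 0.24 mA

Assume active. Base-emitter loop: I_B = (V_BB − V_BE)/(R_B + (β+1)R_E) = (0.81 − 0.7)/(10 + 81×0.33) = 0.00299 mA.
I_C = β·I_B = 80×0.00299 = 0.24 mA.
V_CE = V_CC − I_C·R_C − I_E·R_E = 11 − 0.24×3.9 − 0.243×0.33 = 9.99 V > V_CE(sat), so the active-region assumption holds.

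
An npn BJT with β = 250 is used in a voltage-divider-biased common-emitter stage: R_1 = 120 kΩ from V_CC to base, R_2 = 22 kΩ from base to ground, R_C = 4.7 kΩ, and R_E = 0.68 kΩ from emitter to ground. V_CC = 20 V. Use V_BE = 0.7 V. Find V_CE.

Thevenize the base divider: V_Th = V_CC·R_2/(R_1+R_2) = 20×22/142 = 3.1 V, R_Th = R_1‖R_2 = 18.6 kΩ.
Base-emitter loop: V_Th = I_B·R_Th + V_BE + (β+1)I_B·R_E, so I_B = (3.1 − 0.7) / (18.6 + 251×0.68) = 0.0127 mA.
I_C = β·I_B = 250×0.0127 = 3.17 mA, and I_E = (β+1)I_B = 3.18 mA.
V_CE = V_CC − I_C·R_C − I_E·R_E = 20 − 3.17×4.7 − 3.18×0.68 = 2.95 V.
V_CE = 2.95 V > 0.2 V confirms active-region operation.

V_CE ≈ 2.9 V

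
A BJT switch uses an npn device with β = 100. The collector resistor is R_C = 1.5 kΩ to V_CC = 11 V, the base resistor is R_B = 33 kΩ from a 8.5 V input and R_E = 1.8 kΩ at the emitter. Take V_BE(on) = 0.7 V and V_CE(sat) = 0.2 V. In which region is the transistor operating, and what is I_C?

Assume active: I_B = (8.5 − 0.7)/(33 + 101×1.8) = 0.0363 mA, I_C = β·I_B = 3.63 mA.
Then V_CE = 11 − 3.63×1.5 − 3.67×1.8 = -1.05 V < 0.2 V — the active assumption fails.
Re-solve with V_CE = 0.2 V. KCL at the emitter: V_E/R_E = (V_BB−0.7−V_E)/R_B + (V_CC−0.2−V_E)/R_C, giving V_E = 5.94 V.
I_C = (V_CC − 0.2 − V_E)/R_C = (10.8 − 5.94)/1.5 = 3.24 mA.
Check: I_B = (7.8 − 5.94)/33 = 0.0565 mA, and β·I_B = 5.65 mA > I_C, confirming saturation.

saturation; I_C ≈ 3.2 mA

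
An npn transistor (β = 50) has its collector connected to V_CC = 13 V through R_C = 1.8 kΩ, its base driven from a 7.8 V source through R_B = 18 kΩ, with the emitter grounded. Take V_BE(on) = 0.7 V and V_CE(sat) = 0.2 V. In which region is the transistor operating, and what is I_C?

saturation; I_C ≈ 7.1 mA

Assume active: I_B = (7.8 − 0.7)/18 = 0.394 mA, giving I_C = β·I_B = 19.7 mA.
But then V_CE = 13 − 19.7×1.8 = -22.5 V < V_CE(sat) = 0.2 V — impossible in the active region.
So the transistor is saturated. With V_CE = 0.2 V, I_C = (V_CC − 0.2)/R_C = 12.8/1.8 = 7.11 mA.
Check: β·I_B = 19.7 mA > I_C = 7.11 mA, confirming saturation.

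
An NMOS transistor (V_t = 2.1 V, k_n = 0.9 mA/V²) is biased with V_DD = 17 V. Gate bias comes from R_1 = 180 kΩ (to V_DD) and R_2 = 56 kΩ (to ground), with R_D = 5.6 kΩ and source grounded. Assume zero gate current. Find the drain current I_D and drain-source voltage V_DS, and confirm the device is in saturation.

V_G = V_DD·R_2/(R_1+R_2) = 17×56/236 = 4.03 V. With the source grounded, V_GS = V_G = 4.03 V.
Assume saturation: I_D = (k_n/2)(V_GS − V_t)² = (0.9/2)×(4.03 − 2.1)² = 0.45×1.93² = 1.68 mA.
V_DS = V_DD − I_D·R_D = 17 − 1.68×5.6 = 7.58 V.
Saturation requires V_DS ≥ V_GS − V_t = 1.93 V; 7.58 ≥ 1.93 ✓.

I_D ≈ 1.7 mA, V_DS ≈ 7.6 V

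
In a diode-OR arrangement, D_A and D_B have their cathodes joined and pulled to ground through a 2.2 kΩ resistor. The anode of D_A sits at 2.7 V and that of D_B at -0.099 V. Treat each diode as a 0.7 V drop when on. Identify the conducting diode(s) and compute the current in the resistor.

Only D_A conducts; I_R ≈ 0.91 mA

Assume both conduct. Then node N would need to be at both 2.7−0.7 = 2 V and -0.099−0.7 = -0.799 V, which is impossible.
Assume only D_A conducts: V_N = 2.7 − 0.7 = 2 V, so I_R = 2/2.2 = 0.909 mA.
Check D_B: its anode-to-cathode voltage is -0.099 − 2 = -2.1 V < 0.7 V, so it is off. The assumption is consistent.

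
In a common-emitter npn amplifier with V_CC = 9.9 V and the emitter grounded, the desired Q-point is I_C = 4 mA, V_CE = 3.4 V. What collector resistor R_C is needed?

R_C ≈ 1.6 kΩ

Collector loop: V_CC = I_C·R_C + V_CE.
R_C = (V_CC − V_CE)/I_C = (9.9 − 3.4)/4 = 1.62 kΩ.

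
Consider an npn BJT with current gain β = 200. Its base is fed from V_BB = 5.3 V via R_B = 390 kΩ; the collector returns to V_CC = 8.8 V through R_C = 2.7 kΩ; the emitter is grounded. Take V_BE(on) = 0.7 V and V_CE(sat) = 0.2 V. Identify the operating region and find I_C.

Assume active. Base-emitter loop: I_B = (V_BB − V_BE)/R_B = (5.3 − 0.7)/390 = 0.0118 mA.
I_C = β·I_B = 200×0.0118 = 2.36 mA.
V_CE = V_CC − I_C·R_C = 8.8 − 2.36×2.7 = 2.43 V > V_CE(sat), so the active-region assumption holds.

active; I_C ≈ 2.4 mA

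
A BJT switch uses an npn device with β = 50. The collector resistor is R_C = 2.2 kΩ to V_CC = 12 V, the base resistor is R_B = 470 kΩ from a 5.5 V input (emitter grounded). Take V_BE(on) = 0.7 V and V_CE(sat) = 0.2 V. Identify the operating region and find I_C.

Assume active. Base-emitter loop: I_B = (V_BB − V_BE)/R_B = (5.5 − 0.7)/470 = 0.0102 mA.
I_C = β·I_B = 50×0.0102 = 0.511 mA.
V_CE = V_CC − I_C·R_C = 12 − 0.511×2.2 = 10.9 V > V_CE(sat), so the active-region assumption holds.

active; I_C ≈ 0.51 mA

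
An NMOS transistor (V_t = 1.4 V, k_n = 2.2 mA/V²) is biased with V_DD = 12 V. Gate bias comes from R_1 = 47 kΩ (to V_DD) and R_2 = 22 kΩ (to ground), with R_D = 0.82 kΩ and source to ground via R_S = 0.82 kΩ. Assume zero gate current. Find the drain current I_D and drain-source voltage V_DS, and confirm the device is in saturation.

V_G = V_DD·R_2/(R_1+R_2) = 12×22/69 = 3.83 V.
Assume saturation: I_D = (k_n/2)(V_GS − V_t)² with V_GS = V_G − I_D·R_S = 3.83 − 0.82·I_D.
Substituting gives 0.74·I_D² − 5.38·I_D + 6.47 = 0, with roots I_D = 1.52 or 5.75 mA.
The root I_D = 5.75 mA gives V_GS = -0.885 V ≤ V_t, so take I_D = 1.52 mA.
Then V_GS = 2.58 V and V_DS = V_DD − I_D(R_D+R_S) = 12 − 1.52×1.64 = 9.5 V.
Saturation requires V_DS ≥ V_GS − V_t = 1.18 V; 9.5 ≥ 1.18 ✓.

I_D ≈ 1.5 mA, V_DS ≈ 9.5 V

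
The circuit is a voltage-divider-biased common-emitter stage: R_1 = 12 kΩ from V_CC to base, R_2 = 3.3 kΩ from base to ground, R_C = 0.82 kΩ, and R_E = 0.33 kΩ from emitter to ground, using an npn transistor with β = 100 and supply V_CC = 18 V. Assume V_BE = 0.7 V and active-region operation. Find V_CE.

Thevenize the base divider: V_Th = V_CC·R_2/(R_1+R_2) = 18×3.3/15.3 = 3.88 V, R_Th = R_1‖R_2 = 2.59 kΩ.
Base-emitter loop: V_Th = I_B·R_Th + V_BE + (β+1)I_B·R_E, so I_B = (3.88 − 0.7) / (2.59 + 101×0.33) = 0.0886 mA.
I_C = β·I_B = 100×0.0886 = 8.86 mA, and I_E = (β+1)I_B = 8.95 mA.
V_CE = V_CC − I_C·R_C − I_E·R_E = 18 − 8.86×0.82 − 8.95×0.33 = 7.78 V.
V_CE = 7.78 V > 0.2 V confirms active-region operation.

V_CE ≈ 7.8 V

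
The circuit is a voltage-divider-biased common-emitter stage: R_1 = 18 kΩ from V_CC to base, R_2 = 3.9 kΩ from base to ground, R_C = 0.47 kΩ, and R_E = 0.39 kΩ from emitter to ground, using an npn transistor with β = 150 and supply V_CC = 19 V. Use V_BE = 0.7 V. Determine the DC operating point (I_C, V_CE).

Thevenize the base divider: V_Th = V_CC·R_2/(R_1+R_2) = 19×3.9/21.9 = 3.38 V, R_Th = R_1‖R_2 = 3.21 kΩ.
Base-emitter loop: V_Th = I_B·R_Th + V_BE + (β+1)I_B·R_E, so I_B = (3.38 − 0.7) / (3.21 + 151×0.39) = 0.0432 mA.
I_C = β·I_B = 150×0.0432 = 6.48 mA, and I_E = (β+1)I_B = 6.53 mA.
V_CE = V_CC − I_C·R_C − I_E·R_E = 19 − 6.48×0.47 − 6.53×0.39 = 13.4 V.
V_CE = 13.4 V > 0.2 V confirms active-region operation.

I_C ≈ 6.5 mA, V_CE ≈ 13 V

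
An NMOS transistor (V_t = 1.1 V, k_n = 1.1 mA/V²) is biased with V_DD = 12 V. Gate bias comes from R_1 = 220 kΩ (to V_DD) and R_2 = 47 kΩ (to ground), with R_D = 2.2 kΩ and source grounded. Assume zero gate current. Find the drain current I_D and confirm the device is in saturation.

I_D ≈ 0.56 mA

V_G = V_DD·R_2/(R_1+R_2) = 12×47/267 = 2.11 V. With the source grounded, V_GS = V_G = 2.11 V.
Assume saturation: I_D = (k_n/2)(V_GS − V_t)² = (1.1/2)×(2.11 − 1.1)² = 0.55×1.01² = 0.564 mA.
V_DS = V_DD − I_D·R_D = 12 − 0.564×2.2 = 10.8 V.
Saturation requires V_DS ≥ V_GS − V_t = 1.01 V; 10.8 ≥ 1.01 ✓.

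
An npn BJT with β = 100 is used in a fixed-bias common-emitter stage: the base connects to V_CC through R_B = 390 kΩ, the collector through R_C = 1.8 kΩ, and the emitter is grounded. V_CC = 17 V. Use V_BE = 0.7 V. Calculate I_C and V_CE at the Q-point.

Base loop: V_CC = I_B·R_B + V_BE, so I_B = (17 − 0.7)/390 kΩ = 0.0418 mA.
In the active region I_C = β·I_B = 100 × 0.0418 = 4.18 mA.
Collector loop: V_CE = V_CC − I_C·R_C = 17 − 4.18×1.8 = 9.48 V.
Since V_CE = 9.48 V > V_CE(sat) ≈ 0.2 V, the transistor is in the active region as assumed.

I_C ≈ 4.2 mA, V_CE ≈ 9.5 V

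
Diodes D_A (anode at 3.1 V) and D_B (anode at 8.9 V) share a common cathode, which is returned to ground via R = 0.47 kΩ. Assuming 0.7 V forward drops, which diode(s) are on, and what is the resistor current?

Assume both conduct. Then node N would need to be at both 3.1−0.7 = 2.4 V and 8.9−0.7 = 8.2 V, which is impossible.
Assume only D_B conducts: V_N = 8.9 − 0.7 = 8.2 V, so I_R = 8.2/0.47 = 17.4 mA.
Check D_A: its anode-to-cathode voltage is 3.1 − 8.2 = -5.1 V < 0.7 V, so it is off. The assumption is consistent.

Only D_B conducts; I_R ≈ 17 mA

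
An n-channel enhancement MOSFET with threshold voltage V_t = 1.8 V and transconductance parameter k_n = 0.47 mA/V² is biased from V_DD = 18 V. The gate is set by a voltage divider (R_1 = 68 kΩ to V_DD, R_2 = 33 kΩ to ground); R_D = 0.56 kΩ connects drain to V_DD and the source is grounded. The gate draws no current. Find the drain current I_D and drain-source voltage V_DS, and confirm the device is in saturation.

I_D ≈ 3.9 mA, V_DS ≈ 16 V

V_G = V_DD·R_2/(R_1+R_2) = 18×33/101 = 5.88 V. With the source grounded, V_GS = V_G = 5.88 V.
Assume saturation: I_D = (k_n/2)(V_GS − V_t)² = (0.47/2)×(5.88 − 1.8)² = 0.235×4.08² = 3.91 mA.
V_DS = V_DD − I_D·R_D = 18 − 3.91×0.56 = 15.8 V.
Saturation requires V_DS ≥ V_GS − V_t = 4.08 V; 15.8 ≥ 4.08 ✓.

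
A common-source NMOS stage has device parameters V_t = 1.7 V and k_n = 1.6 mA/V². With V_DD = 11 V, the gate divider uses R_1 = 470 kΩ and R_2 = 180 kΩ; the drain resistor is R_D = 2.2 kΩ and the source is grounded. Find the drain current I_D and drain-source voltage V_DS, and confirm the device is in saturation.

V_G = V_DD·R_2/(R_1+R_2) = 11×180/650 = 3.05 V. With the source grounded, V_GS = V_G = 3.05 V.
Assume saturation: I_D = (k_n/2)(V_GS − V_t)² = (1.6/2)×(3.05 − 1.7)² = 0.8×1.35² = 1.45 mA.
V_DS = V_DD − I_D·R_D = 11 − 1.45×2.2 = 7.81 V.
Saturation requires V_DS ≥ V_GS − V_t = 1.35 V; 7.81 ≥ 1.35 ✓.

I_D ≈ 1.4 mA, V_DS ≈ 7.8 V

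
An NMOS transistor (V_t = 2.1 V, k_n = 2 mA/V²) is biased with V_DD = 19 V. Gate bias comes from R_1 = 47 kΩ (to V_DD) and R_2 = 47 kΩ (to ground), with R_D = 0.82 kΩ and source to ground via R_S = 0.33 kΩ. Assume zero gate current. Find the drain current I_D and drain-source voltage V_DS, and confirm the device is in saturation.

V_G = V_DD·R_2/(R_1+R_2) = 19×47/94 = 9.5 V.
Assume saturation: I_D = (k_n/2)(V_GS − V_t)² with V_GS = V_G − I_D·R_S = 9.5 − 0.33·I_D.
Substituting gives 0.109·I_D² − 5.88·I_D + 54.8 = 0, with roots I_D = 11.9 or 42.1 mA.
The root I_D = 42.1 mA gives V_GS = -4.39 V ≤ V_t, so take I_D = 11.9 mA.
Then V_GS = 5.56 V and V_DS = V_DD − I_D(R_D+R_S) = 19 − 11.9×1.15 = 5.26 V.
Saturation requires V_DS ≥ V_GS − V_t = 3.46 V; 5.26 ≥ 3.46 ✓.

I_D ≈ 12 mA, V_DS ≈ 5.3 V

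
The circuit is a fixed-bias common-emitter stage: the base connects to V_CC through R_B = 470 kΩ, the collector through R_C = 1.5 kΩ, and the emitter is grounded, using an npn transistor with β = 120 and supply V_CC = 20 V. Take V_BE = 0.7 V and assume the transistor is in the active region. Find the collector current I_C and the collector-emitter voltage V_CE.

Base loop: V_CC = I_B·R_B + V_BE, so I_B = (20 − 0.7)/470 kΩ = 0.0411 mA.
In the active region I_C = β·I_B = 120 × 0.0411 = 4.93 mA.
Collector loop: V_CE = V_CC − I_C·R_C = 20 − 4.93×1.5 = 12.6 V.
Since V_CE = 12.6 V > V_CE(sat) ≈ 0.2 V, the transistor is in the active region as assumed.

I_C ≈ 4.9 mA, V_CE ≈ 13 V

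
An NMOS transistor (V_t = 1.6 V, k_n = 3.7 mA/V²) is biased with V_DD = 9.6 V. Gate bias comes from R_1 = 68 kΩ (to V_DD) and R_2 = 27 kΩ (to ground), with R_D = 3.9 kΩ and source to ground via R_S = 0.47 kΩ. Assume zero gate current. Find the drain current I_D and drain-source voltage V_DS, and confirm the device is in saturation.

V_G = V_DD·R_2/(R_1+R_2) = 9.6×27/95 = 2.73 V.
Assume saturation: I_D = (k_n/2)(V_GS − V_t)² with V_GS = V_G − I_D·R_S = 2.73 − 0.47·I_D.
Substituting gives 0.409·I_D² − 2.96·I_D + 2.36 = 0, with roots I_D = 0.909 or 6.34 mA.
The root I_D = 6.34 mA gives V_GS = -0.251 V ≤ V_t, so take I_D = 0.909 mA.
Then V_GS = 2.3 V and V_DS = V_DD − I_D(R_D+R_S) = 9.6 − 0.909×4.37 = 5.63 V.
Saturation requires V_DS ≥ V_GS − V_t = 0.701 V; 5.63 ≥ 0.701 ✓.

I_D ≈ 0.91 mA, V_DS ≈ 5.6 V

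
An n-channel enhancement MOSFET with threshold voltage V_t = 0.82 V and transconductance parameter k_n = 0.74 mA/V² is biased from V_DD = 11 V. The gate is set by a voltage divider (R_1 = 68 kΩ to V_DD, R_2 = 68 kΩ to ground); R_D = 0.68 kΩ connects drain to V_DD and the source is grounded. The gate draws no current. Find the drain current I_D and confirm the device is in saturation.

I_D ≈ 8.1 mA

V_G = V_DD·R_2/(R_1+R_2) = 11×68/136 = 5.5 V. With the source grounded, V_GS = V_G = 5.5 V.
Assume saturation: I_D = (k_n/2)(V_GS − V_t)² = (0.74/2)×(5.5 − 0.82)² = 0.37×4.68² = 8.1 mA.
V_DS = V_DD − I_D·R_D = 11 − 8.1×0.68 = 5.49 V.
Saturation requires V_DS ≥ V_GS − V_t = 4.68 V; 5.49 ≥ 4.68 ✓.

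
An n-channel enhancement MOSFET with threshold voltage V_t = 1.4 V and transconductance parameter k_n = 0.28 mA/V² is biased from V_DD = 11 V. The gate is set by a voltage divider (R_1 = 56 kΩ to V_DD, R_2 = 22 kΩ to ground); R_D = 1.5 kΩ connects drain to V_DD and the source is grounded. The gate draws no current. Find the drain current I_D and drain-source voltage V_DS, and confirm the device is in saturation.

I_D ≈ 0.41 mA, V_DS ≈ 10 V

V_G = V_DD·R_2/(R_1+R_2) = 11×22/78 = 3.1 V. With the source grounded, V_GS = V_G = 3.1 V.
Assume saturation: I_D = (k_n/2)(V_GS − V_t)² = (0.28/2)×(3.1 − 1.4)² = 0.14×1.7² = 0.406 mA.
V_DS = V_DD − I_D·R_D = 11 − 0.406×1.5 = 10.4 V.
Saturation requires V_DS ≥ V_GS − V_t = 1.7 V; 10.4 ≥ 1.7 ✓.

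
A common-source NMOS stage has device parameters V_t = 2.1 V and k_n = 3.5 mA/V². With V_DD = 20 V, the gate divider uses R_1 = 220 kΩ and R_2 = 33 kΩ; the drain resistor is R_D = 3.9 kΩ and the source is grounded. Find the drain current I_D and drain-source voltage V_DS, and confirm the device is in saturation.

I_D ≈ 0.45 mA, V_DS ≈ 18 V

V_G = V_DD·R_2/(R_1+R_2) = 20×33/253 = 2.61 V. With the source grounded, V_GS = V_G = 2.61 V.
Assume saturation: I_D = (k_n/2)(V_GS − V_t)² = (3.5/2)×(2.61 − 2.1)² = 1.75×0.509² = 0.453 mA.
V_DS = V_DD − I_D·R_D = 20 − 0.453×3.9 = 18.2 V.
Saturation requires V_DS ≥ V_GS − V_t = 0.509 V; 18.2 ≥ 0.509 ✓.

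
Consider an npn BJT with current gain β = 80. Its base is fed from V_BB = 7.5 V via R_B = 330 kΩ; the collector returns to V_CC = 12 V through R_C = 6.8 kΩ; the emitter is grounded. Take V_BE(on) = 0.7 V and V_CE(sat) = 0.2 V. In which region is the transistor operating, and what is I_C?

active; I_C ≈ 1.6 mA

Assume active. Base-emitter loop: I_B = (V_BB − V_BE)/R_B = (7.5 − 0.7)/330 = 0.0206 mA.
I_C = β·I_B = 80×0.0206 = 1.65 mA.
V_CE = V_CC − I_C·R_C = 12 − 1.65×6.8 = 0.79 V > V_CE(sat), so the active-region assumption holds.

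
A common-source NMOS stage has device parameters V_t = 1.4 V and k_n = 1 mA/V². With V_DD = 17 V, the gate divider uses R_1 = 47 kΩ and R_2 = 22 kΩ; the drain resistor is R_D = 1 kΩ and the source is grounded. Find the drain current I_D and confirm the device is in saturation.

V_G = V_DD·R_2/(R_1+R_2) = 17×22/69 = 5.42 V. With the source grounded, V_GS = V_G = 5.42 V.
Assume saturation: I_D = (k_n/2)(V_GS − V_t)² = (1/2)×(5.42 − 1.4)² = 0.5×4.02² = 8.08 mA.
V_DS = V_DD − I_D·R_D = 17 − 8.08×1 = 8.92 V.
Saturation requires V_DS ≥ V_GS − V_t = 4.02 V; 8.92 ≥ 4.02 ✓.

I_D ≈ 8.1 mA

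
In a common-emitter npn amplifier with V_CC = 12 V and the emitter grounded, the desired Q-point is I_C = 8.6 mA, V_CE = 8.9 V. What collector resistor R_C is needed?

Collector loop: V_CC = I_C·R_C + V_CE.
R_C = (V_CC − V_CE)/I_C = (12 − 8.9)/8.6 = 0.36 kΩ.

R_C ≈ 0.36 kΩ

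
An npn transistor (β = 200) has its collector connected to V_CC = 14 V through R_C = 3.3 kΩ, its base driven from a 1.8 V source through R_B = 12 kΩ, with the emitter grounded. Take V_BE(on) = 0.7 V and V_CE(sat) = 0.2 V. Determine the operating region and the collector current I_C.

Assume active: I_B = (1.8 − 0.7)/12 = 0.0917 mA, giving I_C = β·I_B = 18.3 mA.
But then V_CE = 14 − 18.3×3.3 = -46.5 V < V_CE(sat) = 0.2 V — impossible in the active region.
So the transistor is saturated. With V_CE = 0.2 V, I_C = (V_CC − 0.2)/R_C = 13.8/3.3 = 4.18 mA.
Check: β·I_B = 18.3 mA > I_C = 4.18 mA, confirming saturation.

saturation; I_C ≈ 4.2 mA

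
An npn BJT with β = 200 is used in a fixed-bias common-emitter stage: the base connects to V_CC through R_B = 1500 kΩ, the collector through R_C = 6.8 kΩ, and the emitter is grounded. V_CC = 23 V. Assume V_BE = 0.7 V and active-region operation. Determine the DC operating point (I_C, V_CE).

I_C ≈ 3 mA, V_CE ≈ 2.8 V

Base loop: V_CC = I_B·R_B + V_BE, so I_B = (23 − 0.7)/1500 kΩ = 0.0149 mA.
In the active region I_C = β·I_B = 200 × 0.0149 = 2.97 mA.
Collector loop: V_CE = V_CC − I_C·R_C = 23 − 2.97×6.8 = 2.78 V.
Since V_CE = 2.78 V > V_CE(sat) ≈ 0.2 V, the transistor is in the active region as assumed.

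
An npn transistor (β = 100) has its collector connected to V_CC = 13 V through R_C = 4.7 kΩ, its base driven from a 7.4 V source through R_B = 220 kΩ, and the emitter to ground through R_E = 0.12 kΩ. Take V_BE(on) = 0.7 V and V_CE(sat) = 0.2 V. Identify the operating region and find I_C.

saturation; I_C ≈ 2.7 mA

Assume active: I_B = (7.4 − 0.7)/(220 + 101×0.12) = 0.0289 mA, I_C = β·I_B = 2.89 mA.
Then V_CE = 13 − 2.89×4.7 − 2.92×0.12 = -0.916 V < 0.2 V — the active assumption fails.
Re-solve with V_CE = 0.2 V. KCL at the emitter: V_E/R_E = (V_BB−0.7−V_E)/R_B + (V_CC−0.2−V_E)/R_C, giving V_E = 0.322 V.
I_C = (V_CC − 0.2 − V_E)/R_C = (12.8 − 0.322)/4.7 = 2.65 mA.
Check: I_B = (6.7 − 0.322)/220 = 0.029 mA, and β·I_B = 2.9 mA > I_C, confirming saturation.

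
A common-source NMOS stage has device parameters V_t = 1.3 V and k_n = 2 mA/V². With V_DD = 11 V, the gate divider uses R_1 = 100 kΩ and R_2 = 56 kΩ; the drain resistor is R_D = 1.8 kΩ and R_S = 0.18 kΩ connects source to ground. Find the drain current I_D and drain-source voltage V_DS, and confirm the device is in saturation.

V_G = V_DD·R_2/(R_1+R_2) = 11×56/156 = 3.95 V.
Assume saturation: I_D = (k_n/2)(V_GS − V_t)² with V_GS = V_G − I_D·R_S = 3.95 − 0.18·I_D.
Substituting gives 0.0324·I_D² − 1.95·I_D + 7.02 = 0, with roots I_D = 3.84 or 56.5 mA.
The root I_D = 56.5 mA gives V_GS = -6.21 V ≤ V_t, so take I_D = 3.84 mA.
Then V_GS = 3.26 V and V_DS = V_DD − I_D(R_D+R_S) = 11 − 3.84×1.98 = 3.41 V.
Saturation requires V_DS ≥ V_GS − V_t = 1.96 V; 3.41 ≥ 1.96 ✓.

I_D ≈ 3.8 mA, V_DS ≈ 3.4 V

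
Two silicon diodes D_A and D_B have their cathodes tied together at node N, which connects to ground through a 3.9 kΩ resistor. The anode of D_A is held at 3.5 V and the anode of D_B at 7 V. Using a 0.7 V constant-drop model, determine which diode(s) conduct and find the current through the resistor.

Assume both conduct. Then node N would need to be at both 3.5−0.7 = 2.8 V and 7−0.7 = 6.3 V, which is impossible.
Assume only D_B conducts: V_N = 7 − 0.7 = 6.3 V, so I_R = 6.3/3.9 = 1.62 mA.
Check D_A: its anode-to-cathode voltage is 3.5 − 6.3 = -2.8 V < 0.7 V, so it is off. The assumption is consistent.

Only D_B conducts; I_R ≈ 1.6 mA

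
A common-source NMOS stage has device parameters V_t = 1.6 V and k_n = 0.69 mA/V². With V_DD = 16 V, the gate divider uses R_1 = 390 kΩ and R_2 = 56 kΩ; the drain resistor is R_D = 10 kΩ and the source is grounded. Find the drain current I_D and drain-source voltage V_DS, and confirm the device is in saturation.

I_D ≈ 0.058 mA, V_DS ≈ 15 V

V_G = V_DD·R_2/(R_1+R_2) = 16×56/446 = 2.01 V. With the source grounded, V_GS = V_G = 2.01 V.
Assume saturation: I_D = (k_n/2)(V_GS − V_t)² = (0.69/2)×(2.01 − 1.6)² = 0.345×0.409² = 0.0577 mA.
V_DS = V_DD − I_D·R_D = 16 − 0.0577×10 = 15.4 V.
Saturation requires V_DS ≥ V_GS − V_t = 0.409 V; 15.4 ≥ 0.409 ✓.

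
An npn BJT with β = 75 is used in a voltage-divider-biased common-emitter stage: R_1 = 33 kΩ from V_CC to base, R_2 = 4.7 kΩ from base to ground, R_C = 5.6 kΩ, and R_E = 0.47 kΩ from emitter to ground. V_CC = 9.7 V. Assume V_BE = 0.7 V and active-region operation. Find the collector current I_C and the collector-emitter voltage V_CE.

I_C ≈ 0.96 mA, V_CE ≈ 3.9 V

Thevenize the base divider: V_Th = V_CC·R_2/(R_1+R_2) = 9.7×4.7/37.7 = 1.21 V, R_Th = R_1‖R_2 = 4.11 kΩ.
Base-emitter loop: V_Th = I_B·R_Th + V_BE + (β+1)I_B·R_E, so I_B = (1.21 − 0.7) / (4.11 + 76×0.47) = 0.0128 mA.
I_C = β·I_B = 75×0.0128 = 0.959 mA, and I_E = (β+1)I_B = 0.972 mA.
V_CE = V_CC − I_C·R_C − I_E·R_E = 9.7 − 0.959×5.6 − 0.972×0.47 = 3.87 V.
V_CE = 3.87 V > 0.2 V confirms active-region operation.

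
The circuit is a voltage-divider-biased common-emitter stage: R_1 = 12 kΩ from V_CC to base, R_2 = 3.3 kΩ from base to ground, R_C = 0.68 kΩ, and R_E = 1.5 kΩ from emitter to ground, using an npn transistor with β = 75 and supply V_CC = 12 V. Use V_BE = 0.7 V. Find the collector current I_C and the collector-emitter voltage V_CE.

I_C ≈ 1.2 mA, V_CE ≈ 9.3 V

Thevenize the base divider: V_Th = V_CC·R_2/(R_1+R_2) = 12×3.3/15.3 = 2.59 V, R_Th = R_1‖R_2 = 2.59 kΩ.
Base-emitter loop: V_Th = I_B·R_Th + V_BE + (β+1)I_B·R_E, so I_B = (2.59 − 0.7) / (2.59 + 76×1.5) = 0.0162 mA.
I_C = β·I_B = 75×0.0162 = 1.21 mA, and I_E = (β+1)I_B = 1.23 mA.
V_CE = V_CC − I_C·R_C − I_E·R_E = 12 − 1.21×0.68 − 1.23×1.5 = 9.33 V.
V_CE = 9.33 V > 0.2 V confirms active-region operation.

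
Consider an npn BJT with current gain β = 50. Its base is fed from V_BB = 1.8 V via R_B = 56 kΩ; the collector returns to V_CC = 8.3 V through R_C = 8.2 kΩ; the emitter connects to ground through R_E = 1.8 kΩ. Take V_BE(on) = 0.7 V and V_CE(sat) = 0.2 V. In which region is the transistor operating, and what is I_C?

Assume active. Base-emitter loop: I_B = (V_BB − V_BE)/(R_B + (β+1)R_E) = (1.8 − 0.7)/(56 + 51×1.8) = 0.00744 mA.
I_C = β·I_B = 50×0.00744 = 0.372 mA.
V_CE = V_CC − I_C·R_C − I_E·R_E = 8.3 − 0.372×8.2 − 0.38×1.8 = 4.57 V > V_CE(sat), so the active-region assumption holds.

active; I_C ≈ 0.37 mA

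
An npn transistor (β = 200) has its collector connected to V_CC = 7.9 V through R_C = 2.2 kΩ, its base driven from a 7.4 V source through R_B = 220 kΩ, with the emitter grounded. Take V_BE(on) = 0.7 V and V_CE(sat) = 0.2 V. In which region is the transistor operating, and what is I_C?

Assume active: I_B = (7.4 − 0.7)/220 = 0.0305 mA, giving I_C = β·I_B = 6.09 mA.
But then V_CE = 7.9 − 6.09×2.2 = -5.5 V < V_CE(sat) = 0.2 V — impossible in the active region.
So the transistor is saturated. With V_CE = 0.2 V, I_C = (V_CC − 0.2)/R_C = 7.7/2.2 = 3.5 mA.
Check: β·I_B = 6.09 mA > I_C = 3.5 mA, confirming saturation.

saturation; I_C ≈ 3.5 mA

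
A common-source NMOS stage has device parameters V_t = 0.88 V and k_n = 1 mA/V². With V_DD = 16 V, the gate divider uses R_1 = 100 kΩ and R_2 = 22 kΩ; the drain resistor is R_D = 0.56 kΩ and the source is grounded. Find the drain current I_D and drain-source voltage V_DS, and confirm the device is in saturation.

I_D ≈ 2 mA, V_DS ≈ 15 V

V_G = V_DD·R_2/(R_1+R_2) = 16×22/122 = 2.89 V. With the source grounded, V_GS = V_G = 2.89 V.
Assume saturation: I_D = (k_n/2)(V_GS − V_t)² = (1/2)×(2.89 − 0.88)² = 0.5×2.01² = 2.01 mA.
V_DS = V_DD − I_D·R_D = 16 − 2.01×0.56 = 14.9 V.
Saturation requires V_DS ≥ V_GS − V_t = 2.01 V; 14.9 ≥ 2.01 ✓.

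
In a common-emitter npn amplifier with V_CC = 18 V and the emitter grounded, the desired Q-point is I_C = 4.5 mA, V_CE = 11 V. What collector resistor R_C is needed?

R_C ≈ 1.6 kΩ

Collector loop: V_CC = I_C·R_C + V_CE.
R_C = (V_CC − V_CE)/I_C = (18 − 11)/4.5 = 1.56 kΩ.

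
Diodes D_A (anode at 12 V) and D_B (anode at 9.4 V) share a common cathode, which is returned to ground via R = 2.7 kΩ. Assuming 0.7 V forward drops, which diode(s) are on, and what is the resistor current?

Assume both conduct. Then node N would need to be at both 12−0.7 = 11.3 V and 9.4−0.7 = 8.7 V, which is impossible.
Assume only D_A conducts: V_N = 12 − 0.7 = 11.3 V, so I_R = 11.3/2.7 = 4.19 mA.
Check D_B: its anode-to-cathode voltage is 9.4 − 11.3 = -1.9 V < 0.7 V, so it is off. The assumption is consistent.

Only D_A conducts; I_R ≈ 4.2 mA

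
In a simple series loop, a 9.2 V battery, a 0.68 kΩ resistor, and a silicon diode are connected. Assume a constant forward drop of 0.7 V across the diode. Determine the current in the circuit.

KVL around the loop: 9.2 = V_D + I·R = 0.7 + I × 0.68 kΩ.
So I = (9.2 − 0.7) / 0.68 kΩ = 8.5 / 0.68 = 12.5 mA.

I ≈ 12 mA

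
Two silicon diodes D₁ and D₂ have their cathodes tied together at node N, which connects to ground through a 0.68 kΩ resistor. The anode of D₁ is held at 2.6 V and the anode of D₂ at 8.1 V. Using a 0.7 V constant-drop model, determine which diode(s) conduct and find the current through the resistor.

Assume both conduct. Then node N would need to be at both 2.6−0.7 = 1.9 V and 8.1−0.7 = 7.4 V, which is impossible.
Assume only D₂ conducts: V_N = 8.1 − 0.7 = 7.4 V, so I_R = 7.4/0.68 = 10.9 mA.
Check D₁: its anode-to-cathode voltage is 2.6 − 7.4 = -4.8 V < 0.7 V, so it is off. The assumption is consistent.

Only D₂ conducts; I_R ≈ 11 mA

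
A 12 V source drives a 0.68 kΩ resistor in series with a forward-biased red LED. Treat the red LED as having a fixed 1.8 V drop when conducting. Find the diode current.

I ≈ 15 mA

KVL around the loop: 12 = V_D + I·R = 1.8 + I × 0.68 kΩ.
So I = (12 − 1.8) / 0.68 kΩ = 10.2 / 0.68 = 15 mA.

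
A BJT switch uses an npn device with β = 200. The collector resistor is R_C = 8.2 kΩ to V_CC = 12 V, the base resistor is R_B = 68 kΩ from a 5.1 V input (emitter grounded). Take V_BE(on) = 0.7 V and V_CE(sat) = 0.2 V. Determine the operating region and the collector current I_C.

Assume active: I_B = (5.1 − 0.7)/68 = 0.0647 mA, giving I_C = β·I_B = 12.9 mA.
But then V_CE = 12 − 12.9×8.2 = -94.1 V < V_CE(sat) = 0.2 V — impossible in the active region.
So the transistor is saturated. With V_CE = 0.2 V, I_C = (V_CC − 0.2)/R_C = 11.8/8.2 = 1.44 mA.
Check: β·I_B = 12.9 mA > I_C = 1.44 mA, confirming saturation.

saturation; I_C ≈ 1.4 mA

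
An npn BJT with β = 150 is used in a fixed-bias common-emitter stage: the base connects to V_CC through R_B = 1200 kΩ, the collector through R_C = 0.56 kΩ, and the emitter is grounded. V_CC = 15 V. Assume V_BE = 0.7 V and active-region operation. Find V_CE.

Base loop: V_CC = I_B·R_B + V_BE, so I_B = (15 − 0.7)/1200 kΩ = 0.0119 mA.
In the active region I_C = β·I_B = 150 × 0.0119 = 1.79 mA.
Collector loop: V_CE = V_CC − I_C·R_C = 15 − 1.79×0.56 = 14 V.
Since V_CE = 14 V > V_CE(sat) ≈ 0.2 V, the transistor is in the active region as assumed.

V_CE ≈ 14 V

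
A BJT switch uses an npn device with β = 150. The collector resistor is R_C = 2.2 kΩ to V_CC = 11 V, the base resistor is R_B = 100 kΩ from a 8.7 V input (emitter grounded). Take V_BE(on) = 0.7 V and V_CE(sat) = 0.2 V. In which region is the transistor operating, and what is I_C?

Assume active: I_B = (8.7 − 0.7)/100 = 0.08 mA, giving I_C = β·I_B = 12 mA.
But then V_CE = 11 − 12×2.2 = -15.4 V < V_CE(sat) = 0.2 V — impossible in the active region.
So the transistor is saturated. With V_CE = 0.2 V, I_C = (V_CC − 0.2)/R_C = 10.8/2.2 = 4.91 mA.
Check: β·I_B = 12 mA > I_C = 4.91 mA, confirming saturation.

saturation; I_C ≈ 4.9 mA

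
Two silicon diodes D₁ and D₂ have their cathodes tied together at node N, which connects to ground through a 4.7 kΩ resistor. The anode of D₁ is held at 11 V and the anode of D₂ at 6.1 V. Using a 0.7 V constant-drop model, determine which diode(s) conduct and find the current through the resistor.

Assume both conduct. Then node N would need to be at both 11−0.7 = 10.3 V and 6.1−0.7 = 5.4 V, which is impossible.
Assume only D₁ conducts: V_N = 11 − 0.7 = 10.3 V, so I_R = 10.3/4.7 = 2.19 mA.
Check D₂: its anode-to-cathode voltage is 6.1 − 10.3 = -4.2 V < 0.7 V, so it is off. The assumption is consistent.

Only D₁ conducts; I_R ≈ 2.2 mA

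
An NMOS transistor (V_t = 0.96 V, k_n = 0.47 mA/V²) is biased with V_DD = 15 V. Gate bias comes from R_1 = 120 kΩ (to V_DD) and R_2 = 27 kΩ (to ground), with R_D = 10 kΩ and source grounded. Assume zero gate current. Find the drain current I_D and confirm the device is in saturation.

I_D ≈ 0.76 mA

V_G = V_DD·R_2/(R_1+R_2) = 15×27/147 = 2.76 V. With the source grounded, V_GS = V_G = 2.76 V.
Assume saturation: I_D = (k_n/2)(V_GS − V_t)² = (0.47/2)×(2.76 − 0.96)² = 0.235×1.8² = 0.757 mA.
V_DS = V_DD − I_D·R_D = 15 − 0.757×10 = 7.43 V.
Saturation requires V_DS ≥ V_GS − V_t = 1.8 V; 7.43 ≥ 1.8 ✓.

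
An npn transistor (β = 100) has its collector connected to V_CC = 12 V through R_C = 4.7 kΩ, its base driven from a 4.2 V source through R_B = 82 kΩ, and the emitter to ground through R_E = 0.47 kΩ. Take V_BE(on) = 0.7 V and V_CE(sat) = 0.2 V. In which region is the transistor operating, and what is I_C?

saturation; I_C ≈ 2.3 mA

Assume active: I_B = (4.2 − 0.7)/(82 + 101×0.47) = 0.027 mA, I_C = β·I_B = 2.7 mA.
Then V_CE = 12 − 2.7×4.7 − 2.73×0.47 = -1.99 V < 0.2 V — the active assumption fails.
Re-solve with V_CE = 0.2 V. KCL at the emitter: V_E/R_E = (V_BB−0.7−V_E)/R_B + (V_CC−0.2−V_E)/R_C, giving V_E = 1.09 V.
I_C = (V_CC − 0.2 − V_E)/R_C = (11.8 − 1.09)/4.7 = 2.28 mA.
Check: I_B = (3.5 − 1.09)/82 = 0.0294 mA, and β·I_B = 2.94 mA > I_C, confirming saturation.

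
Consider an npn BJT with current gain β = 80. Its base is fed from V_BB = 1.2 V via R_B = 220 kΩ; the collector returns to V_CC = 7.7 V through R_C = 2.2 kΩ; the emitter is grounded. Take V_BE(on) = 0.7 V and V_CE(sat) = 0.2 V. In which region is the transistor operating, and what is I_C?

active; I_C ≈ 0.18 mA

Assume active. Base-emitter loop: I_B = (V_BB − V_BE)/R_B = (1.2 − 0.7)/220 = 0.00227 mA.
I_C = β·I_B = 80×0.00227 = 0.182 mA.
V_CE = V_CC − I_C·R_C = 7.7 − 0.182×2.2 = 7.3 V > V_CE(sat), so the active-region assumption holds.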